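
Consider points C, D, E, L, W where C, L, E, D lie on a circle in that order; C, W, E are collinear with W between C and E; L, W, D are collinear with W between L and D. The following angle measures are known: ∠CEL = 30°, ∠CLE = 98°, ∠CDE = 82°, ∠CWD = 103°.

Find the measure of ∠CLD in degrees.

∠CLD = 51°

1. ∠ECL = 52°  [△CLE]
2. ∠EWL = 103°  [vertical angles at W]
3. ∠CWL = 77°  [linear pair at W on CE]
4. ∠CLD = 51°  [△CWL]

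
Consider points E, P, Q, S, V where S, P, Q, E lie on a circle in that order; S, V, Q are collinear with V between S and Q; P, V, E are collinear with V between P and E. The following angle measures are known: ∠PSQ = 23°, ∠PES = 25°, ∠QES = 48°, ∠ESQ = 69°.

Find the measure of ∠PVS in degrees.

∠PVS = 94°

1. ∠PEQ = 23°  [same arc PQ]
2. ∠EQS = 63°  [△SQE]
3. ∠EVQ = 94°  [△QVE]
4. ∠PVS = 94°  [vertical angles at V]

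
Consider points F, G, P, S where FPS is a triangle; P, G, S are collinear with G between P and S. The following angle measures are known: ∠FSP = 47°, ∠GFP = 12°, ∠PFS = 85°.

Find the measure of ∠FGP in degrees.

1. ∠FPS = 48°  [△FPS]
2. ∠FPG = 48°  [G on ray PS]
3. ∠FGP = 120°  [△FPG]

∠FGP = 120°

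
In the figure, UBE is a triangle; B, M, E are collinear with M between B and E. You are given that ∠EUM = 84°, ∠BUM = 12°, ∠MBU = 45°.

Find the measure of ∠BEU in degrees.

∠BEU = 39°

1. ∠BMU = 123°  [△UBM]
2. ∠EMU = 57°  [linear pair at M on BE]
3. ∠MEU = 39°  [△UME]
4. ∠BEU = 39°  [M on ray EB]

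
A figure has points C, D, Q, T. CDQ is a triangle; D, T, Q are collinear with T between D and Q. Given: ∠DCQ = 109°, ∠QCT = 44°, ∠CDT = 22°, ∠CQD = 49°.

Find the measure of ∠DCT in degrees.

∠DCT = 65°

1. ∠CQT = 49°  [T on ray QD]
2. ∠CTQ = 87°  [△CTQ]
3. ∠CTD = 93°  [linear pair at T on DQ]
4. ∠DCT = 65°  [△CDT]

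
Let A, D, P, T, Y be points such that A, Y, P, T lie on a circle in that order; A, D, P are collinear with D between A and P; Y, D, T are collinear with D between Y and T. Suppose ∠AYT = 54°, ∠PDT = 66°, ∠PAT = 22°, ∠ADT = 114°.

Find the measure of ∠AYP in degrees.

∠AYP = 76°

1. ∠APT = 54°  [same arc AT]
2. ∠ATP = 104°  [△APT]
3. ∠AYP = 76°  [cyclic AYPT, opposite ∠Y+∠T]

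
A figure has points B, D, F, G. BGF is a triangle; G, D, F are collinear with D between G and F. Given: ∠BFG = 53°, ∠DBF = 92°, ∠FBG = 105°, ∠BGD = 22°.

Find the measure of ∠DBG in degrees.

1. ∠BFD = 53°  [D on ray FG]
2. ∠BDF = 35°  [△BDF]
3. ∠BDG = 145°  [linear pair at D on GF]
4. ∠DBG = 13°  [△BGD]

∠DBG = 13°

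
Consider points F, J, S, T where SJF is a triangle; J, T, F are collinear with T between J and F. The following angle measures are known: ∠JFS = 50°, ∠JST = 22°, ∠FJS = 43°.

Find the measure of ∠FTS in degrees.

∠FTS = 65°

1. ∠SJT = 43°  [T on ray JF]
2. ∠JTS = 115°  [△SJT]
3. ∠FTS = 65°  [linear pair at T on JF]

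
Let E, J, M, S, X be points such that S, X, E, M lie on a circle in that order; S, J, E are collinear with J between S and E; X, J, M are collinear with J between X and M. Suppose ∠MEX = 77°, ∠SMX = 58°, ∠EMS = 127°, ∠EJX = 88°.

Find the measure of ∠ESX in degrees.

∠ESX = 69°

1. ∠SEX = 58°  [same arc SX]
2. ∠EXS = 53°  [cyclic SXEM, opposite ∠X+∠M]
3. ∠ESX = 69°  [△SXE]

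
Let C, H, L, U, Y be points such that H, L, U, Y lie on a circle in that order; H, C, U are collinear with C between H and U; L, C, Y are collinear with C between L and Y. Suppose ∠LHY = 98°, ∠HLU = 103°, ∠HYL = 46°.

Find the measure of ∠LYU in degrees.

1. ∠HUL = 46°  [same arc HL]
2. ∠LHU = 31°  [△HLU]
3. ∠LYU = 31°  [same arc LU]

∠LYU = 31°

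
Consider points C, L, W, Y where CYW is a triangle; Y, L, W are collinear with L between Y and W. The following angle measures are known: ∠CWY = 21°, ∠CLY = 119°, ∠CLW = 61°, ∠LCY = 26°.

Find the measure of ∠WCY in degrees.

1. ∠CYL = 35°  [△CYL]
2. ∠CYW = 35°  [L on ray YW]
3. ∠WCY = 124°  [△CYW]

∠WCY = 124°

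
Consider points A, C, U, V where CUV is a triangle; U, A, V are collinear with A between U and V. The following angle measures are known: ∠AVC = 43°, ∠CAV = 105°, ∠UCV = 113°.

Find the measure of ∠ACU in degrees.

∠ACU = 81°

1. ∠CVU = 43°  [A on ray VU]
2. ∠CAU = 75°  [linear pair at A on UV]
3. ∠CUV = 24°  [△CUV]
4. ∠AUC = 24°  [A on ray UV]
5. ∠ACU = 81°  [△CUA]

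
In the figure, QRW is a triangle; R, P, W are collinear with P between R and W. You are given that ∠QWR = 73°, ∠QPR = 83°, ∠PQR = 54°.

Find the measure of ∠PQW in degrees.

1. ∠PWQ = 73°  [P on ray WR]
2. ∠QPW = 97°  [linear pair at P on RW]
3. ∠PQW = 10°  [△QPW]

∠PQW = 10°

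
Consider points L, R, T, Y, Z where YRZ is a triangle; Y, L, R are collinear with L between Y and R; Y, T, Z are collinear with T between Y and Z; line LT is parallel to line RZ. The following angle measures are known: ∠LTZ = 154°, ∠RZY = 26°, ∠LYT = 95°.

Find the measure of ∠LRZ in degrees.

∠LRZ = 59°

1. ∠LTY = 26°  [linear pair at T on YZ]
2. ∠TLY = 59°  [△YLT]
3. ∠RLT = 121°  [linear pair at L on YR]
4. ∠LRZ = 59°  [LT∥RZ, co-interior at R–L]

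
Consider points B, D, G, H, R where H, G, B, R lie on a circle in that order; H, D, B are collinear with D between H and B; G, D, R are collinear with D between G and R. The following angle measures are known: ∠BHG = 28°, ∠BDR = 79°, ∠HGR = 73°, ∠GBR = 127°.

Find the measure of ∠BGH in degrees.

1. ∠BRG = 28°  [same arc GB]
2. ∠GDH = 79°  [△HDG]
3. ∠BGR = 25°  [△GBR]
4. ∠BDG = 101°  [linear pair at D on HB]
5. ∠GBH = 54°  [△GDB]
6. ∠BGH = 98°  [△HGB]

∠BGH = 98°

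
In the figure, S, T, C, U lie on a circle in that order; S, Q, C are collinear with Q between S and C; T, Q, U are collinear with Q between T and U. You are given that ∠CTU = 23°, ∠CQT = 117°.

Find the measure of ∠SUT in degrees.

∠SUT = 40°

1. ∠CSU = 23°  [same arc CU]
2. ∠SQU = 117°  [vertical angles at Q]
3. ∠SUT = 40°  [△SQU]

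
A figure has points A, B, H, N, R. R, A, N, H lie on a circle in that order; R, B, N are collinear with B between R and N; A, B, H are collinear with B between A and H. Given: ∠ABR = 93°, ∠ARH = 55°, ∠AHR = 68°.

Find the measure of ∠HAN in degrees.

1. ∠ABN = 87°  [linear pair at B on RN]
2. ∠ANR = 68°  [same arc RA]
3. ∠HAN = 25°  [△ABN]

∠HAN = 25°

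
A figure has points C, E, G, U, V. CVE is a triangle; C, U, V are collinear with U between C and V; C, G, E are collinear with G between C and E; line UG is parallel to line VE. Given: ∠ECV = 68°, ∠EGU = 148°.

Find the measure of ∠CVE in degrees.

1. ∠GCU = 68°  [U on CV, G on CE]
2. ∠CGU = 32°  [linear pair at G on CE]
3. ∠CUG = 80°  [△CUG]
4. ∠CVE = 80°  [UG∥VE, corresponding at U]

∠CVE = 80°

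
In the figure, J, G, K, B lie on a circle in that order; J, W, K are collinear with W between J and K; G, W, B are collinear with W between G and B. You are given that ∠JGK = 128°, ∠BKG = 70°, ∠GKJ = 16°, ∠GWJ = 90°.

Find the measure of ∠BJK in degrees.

1. ∠GBJ = 16°  [same arc JG]
2. ∠BWK = 90°  [vertical angles at W]
3. ∠BWJ = 90°  [linear pair at W on JK]
4. ∠BJK = 74°  [△JWB]

∠BJK = 74°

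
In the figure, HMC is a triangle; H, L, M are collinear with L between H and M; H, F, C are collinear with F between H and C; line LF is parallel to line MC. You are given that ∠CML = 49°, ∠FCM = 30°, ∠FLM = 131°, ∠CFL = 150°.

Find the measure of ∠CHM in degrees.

∠CHM = 101°

1. ∠CMH = 49°  [L on ray MH]
2. ∠HCM = 30°  [F on ray CH]
3. ∠CHM = 101°  [△HMC]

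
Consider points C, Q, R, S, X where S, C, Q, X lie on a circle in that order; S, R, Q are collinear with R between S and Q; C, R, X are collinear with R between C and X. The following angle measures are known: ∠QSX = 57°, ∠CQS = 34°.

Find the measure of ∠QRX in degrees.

∠QRX = 91°

1. ∠CXS = 34°  [same arc SC]
2. ∠SRX = 89°  [△SRX]
3. ∠QRX = 91°  [linear pair at R on SQ]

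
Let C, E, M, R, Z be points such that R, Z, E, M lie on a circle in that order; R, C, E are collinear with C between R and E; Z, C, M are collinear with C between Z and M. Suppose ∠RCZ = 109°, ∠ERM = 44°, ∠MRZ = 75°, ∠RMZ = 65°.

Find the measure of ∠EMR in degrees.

∠EMR = 96°

1. ∠MZR = 40°  [△RZM]
2. ∠MER = 40°  [same arc RM]
3. ∠EMR = 96°  [△REM]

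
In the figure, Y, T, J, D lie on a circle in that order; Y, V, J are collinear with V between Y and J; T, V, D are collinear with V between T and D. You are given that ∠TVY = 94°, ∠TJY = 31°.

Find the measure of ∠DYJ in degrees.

1. ∠DVJ = 94°  [vertical angles at V]
2. ∠TDY = 31°  [same arc YT]
3. ∠DVY = 86°  [linear pair at V on YJ]
4. ∠DYJ = 63°  [△YVD]

∠DYJ = 63°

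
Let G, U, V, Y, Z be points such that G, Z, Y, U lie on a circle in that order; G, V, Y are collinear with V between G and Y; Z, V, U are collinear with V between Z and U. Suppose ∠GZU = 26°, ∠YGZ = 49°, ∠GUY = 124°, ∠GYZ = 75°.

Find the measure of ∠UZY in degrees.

1. ∠GYU = 26°  [same arc GU]
2. ∠UGY = 30°  [△GYU]
3. ∠UZY = 30°  [same arc YU]

∠UZY = 30°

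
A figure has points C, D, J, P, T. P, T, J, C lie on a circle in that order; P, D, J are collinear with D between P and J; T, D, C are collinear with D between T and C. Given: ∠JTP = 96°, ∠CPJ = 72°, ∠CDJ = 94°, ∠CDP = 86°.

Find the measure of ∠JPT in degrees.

∠JPT = 62°

1. ∠JCP = 84°  [cyclic PTJC, opposite ∠T+∠C]
2. ∠CJP = 24°  [△PJC]
3. ∠PDT = 94°  [vertical angles at D]
4. ∠CTP = 24°  [same arc PC]
5. ∠JPT = 62°  [△PDT]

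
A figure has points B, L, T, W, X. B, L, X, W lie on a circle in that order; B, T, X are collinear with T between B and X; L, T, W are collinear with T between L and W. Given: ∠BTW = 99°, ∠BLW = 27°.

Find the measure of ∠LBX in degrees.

∠LBX = 72°

1. ∠LTX = 99°  [vertical angles at T]
2. ∠BTL = 81°  [linear pair at T on BX]
3. ∠LBX = 72°  [△BTL]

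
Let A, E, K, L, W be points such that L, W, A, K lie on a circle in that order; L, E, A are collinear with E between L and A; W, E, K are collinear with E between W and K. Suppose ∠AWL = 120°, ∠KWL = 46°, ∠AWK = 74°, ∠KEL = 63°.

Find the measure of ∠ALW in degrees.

1. ∠KAL = 46°  [same arc LK]
2. ∠AEK = 117°  [linear pair at E on LA]
3. ∠AKW = 17°  [△AEK]
4. ∠ALW = 17°  [same arc WA]

∠ALW = 17°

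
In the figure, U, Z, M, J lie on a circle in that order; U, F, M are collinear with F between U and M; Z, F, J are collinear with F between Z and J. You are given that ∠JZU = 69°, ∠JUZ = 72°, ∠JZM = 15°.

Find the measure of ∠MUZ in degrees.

∠MUZ = 57°

1. ∠JMZ = 108°  [cyclic UZMJ, opposite ∠U+∠M]
2. ∠MJZ = 57°  [△ZMJ]
3. ∠MUZ = 57°  [same arc ZM]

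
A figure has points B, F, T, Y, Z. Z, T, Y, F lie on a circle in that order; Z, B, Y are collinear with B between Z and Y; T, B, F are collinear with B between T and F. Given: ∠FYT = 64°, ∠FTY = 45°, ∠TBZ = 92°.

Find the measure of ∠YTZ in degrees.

1. ∠TFY = 71°  [△TYF]
2. ∠TBY = 88°  [linear pair at B on ZY]
3. ∠TZY = 71°  [same arc TY]
4. ∠TYZ = 47°  [△TBY]
5. ∠YTZ = 62°  [△ZTY]

∠YTZ = 62°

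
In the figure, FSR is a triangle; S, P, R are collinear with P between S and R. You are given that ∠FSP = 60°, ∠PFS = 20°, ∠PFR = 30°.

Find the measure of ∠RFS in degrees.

1. ∠FPS = 100°  [△FSP]
2. ∠FSR = 60°  [P on ray SR]
3. ∠FPR = 80°  [linear pair at P on SR]
4. ∠FRP = 70°  [△FPR]
5. ∠FRS = 70°  [P on ray RS]
6. ∠RFS = 50°  [△FSR]

∠RFS = 50°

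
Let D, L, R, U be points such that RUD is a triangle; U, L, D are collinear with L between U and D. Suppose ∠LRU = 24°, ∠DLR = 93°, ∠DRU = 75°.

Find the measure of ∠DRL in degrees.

∠DRL = 51°

1. ∠RLU = 87°  [linear pair at L on UD]
2. ∠LUR = 69°  [△RUL]
3. ∠DUR = 69°  [L on ray UD]
4. ∠RDU = 36°  [△RUD]
5. ∠LDR = 36°  [L on ray DU]
6. ∠DRL = 51°  [△RLD]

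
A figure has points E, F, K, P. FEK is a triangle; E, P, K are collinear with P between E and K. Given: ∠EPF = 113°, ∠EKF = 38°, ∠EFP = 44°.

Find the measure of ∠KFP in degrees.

1. ∠FPK = 67°  [linear pair at P on EK]
2. ∠FKP = 38°  [P on ray KE]
3. ∠KFP = 75°  [△FPK]

∠KFP = 75°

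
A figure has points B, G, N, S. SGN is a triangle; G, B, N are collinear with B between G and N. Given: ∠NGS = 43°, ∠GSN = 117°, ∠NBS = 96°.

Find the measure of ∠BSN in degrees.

∠BSN = 64°

1. ∠GNS = 20°  [△SGN]
2. ∠BNS = 20°  [B on ray NG]
3. ∠BSN = 64°  [△SBN]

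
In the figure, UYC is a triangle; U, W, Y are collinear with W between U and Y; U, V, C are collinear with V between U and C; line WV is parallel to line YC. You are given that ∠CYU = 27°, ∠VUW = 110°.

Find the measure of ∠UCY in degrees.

1. ∠UWV = 27°  [WV∥YC, corresponding at W]
2. ∠UVW = 43°  [△UWV]
3. ∠UCY = 43°  [WV∥YC, corresponding at V]

∠UCY = 43°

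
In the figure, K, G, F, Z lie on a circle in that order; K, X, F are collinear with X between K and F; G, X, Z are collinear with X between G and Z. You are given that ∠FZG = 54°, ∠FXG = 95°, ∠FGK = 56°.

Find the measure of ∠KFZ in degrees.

∠KFZ = 41°

1. ∠FKG = 54°  [same arc GF]
2. ∠GXK = 85°  [linear pair at X on KF]
3. ∠KGZ = 41°  [△KXG]
4. ∠KFZ = 41°  [same arc KZ]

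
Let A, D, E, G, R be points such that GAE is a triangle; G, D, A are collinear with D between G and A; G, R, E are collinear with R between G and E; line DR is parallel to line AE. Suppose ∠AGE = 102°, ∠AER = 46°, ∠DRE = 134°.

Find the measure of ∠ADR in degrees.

1. ∠DGR = 102°  [D on GA, R on GE]
2. ∠DRG = 46°  [linear pair at R on GE]
3. ∠GDR = 32°  [△GDR]
4. ∠ADR = 148°  [linear pair at D on GA]

∠ADR = 148°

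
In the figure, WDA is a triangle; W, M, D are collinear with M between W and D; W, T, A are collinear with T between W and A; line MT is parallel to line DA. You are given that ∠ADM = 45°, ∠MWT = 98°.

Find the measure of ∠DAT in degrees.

∠DAT = 37°

1. ∠ADW = 45°  [M on ray DW]
2. ∠AWD = 98°  [M on WD, T on WA]
3. ∠DAW = 37°  [△WDA]
4. ∠DAT = 37°  [T on ray AW]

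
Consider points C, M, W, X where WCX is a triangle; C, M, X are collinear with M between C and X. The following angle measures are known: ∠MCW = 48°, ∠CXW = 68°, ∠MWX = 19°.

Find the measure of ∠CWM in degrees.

1. ∠MXW = 68°  [M on ray XC]
2. ∠WMX = 93°  [△WMX]
3. ∠CMW = 87°  [linear pair at M on CX]
4. ∠CWM = 45°  [△WCM]

∠CWM = 45°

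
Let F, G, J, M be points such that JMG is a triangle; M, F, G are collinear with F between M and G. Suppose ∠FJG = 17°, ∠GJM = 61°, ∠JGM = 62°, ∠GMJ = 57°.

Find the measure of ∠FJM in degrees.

∠FJM = 44°

1. ∠FGJ = 62°  [F on ray GM]
2. ∠FMJ = 57°  [F on ray MG]
3. ∠GFJ = 101°  [△JFG]
4. ∠JFM = 79°  [linear pair at F on MG]
5. ∠FJM = 44°  [△JMF]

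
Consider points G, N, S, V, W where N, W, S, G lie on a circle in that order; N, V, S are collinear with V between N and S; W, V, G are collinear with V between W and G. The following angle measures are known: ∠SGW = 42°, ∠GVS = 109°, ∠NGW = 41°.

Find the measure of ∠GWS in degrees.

1. ∠NVW = 109°  [vertical angles at V]
2. ∠NSW = 41°  [same arc NW]
3. ∠SVW = 71°  [linear pair at V on NS]
4. ∠GWS = 68°  [△WVS]

∠GWS = 68°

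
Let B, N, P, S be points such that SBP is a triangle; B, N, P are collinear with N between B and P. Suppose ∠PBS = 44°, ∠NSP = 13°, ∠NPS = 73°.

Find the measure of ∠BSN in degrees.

∠BSN = 50°

1. ∠NBS = 44°  [N on ray BP]
2. ∠PNS = 94°  [△SNP]
3. ∠BNS = 86°  [linear pair at N on BP]
4. ∠BSN = 50°  [△SBN]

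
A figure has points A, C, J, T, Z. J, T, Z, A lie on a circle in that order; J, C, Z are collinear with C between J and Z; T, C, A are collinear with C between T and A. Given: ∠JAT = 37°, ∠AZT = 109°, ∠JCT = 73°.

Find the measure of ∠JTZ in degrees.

∠JTZ = 108°

1. ∠JZT = 37°  [same arc JT]
2. ∠AJT = 71°  [cyclic JTZA, opposite ∠J+∠Z]
3. ∠ATJ = 72°  [△JTA]
4. ∠TJZ = 35°  [△JCT]
5. ∠JTZ = 108°  [△JTZ]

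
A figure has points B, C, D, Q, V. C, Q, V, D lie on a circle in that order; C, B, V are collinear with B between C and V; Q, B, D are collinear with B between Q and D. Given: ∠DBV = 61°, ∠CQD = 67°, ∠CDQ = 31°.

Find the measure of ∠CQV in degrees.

1. ∠CBQ = 61°  [vertical angles at B]
2. ∠QCV = 52°  [△CBQ]
3. ∠CVQ = 31°  [same arc CQ]
4. ∠CQV = 97°  [△CQV]

∠CQV = 97°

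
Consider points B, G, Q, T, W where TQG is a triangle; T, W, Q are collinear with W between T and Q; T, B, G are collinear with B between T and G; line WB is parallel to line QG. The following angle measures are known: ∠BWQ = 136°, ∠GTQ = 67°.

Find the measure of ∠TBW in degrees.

1. ∠BWT = 44°  [linear pair at W on TQ]
2. ∠BTW = 67°  [W on TQ, B on TG]
3. ∠TBW = 69°  [△TWB]

∠TBW = 69°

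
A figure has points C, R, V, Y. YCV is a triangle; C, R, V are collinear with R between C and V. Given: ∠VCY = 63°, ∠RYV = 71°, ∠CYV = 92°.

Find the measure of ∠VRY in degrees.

1. ∠CVY = 25°  [△YCV]
2. ∠RVY = 25°  [R on ray VC]
3. ∠VRY = 84°  [△YRV]

∠VRY = 84°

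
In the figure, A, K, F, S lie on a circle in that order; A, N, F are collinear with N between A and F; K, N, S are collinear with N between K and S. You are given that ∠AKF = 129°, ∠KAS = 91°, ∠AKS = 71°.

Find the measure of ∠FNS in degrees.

1. ∠ASF = 51°  [cyclic AKFS, opposite ∠K+∠S]
2. ∠ASK = 18°  [△AKS]
3. ∠AFS = 71°  [same arc AS]
4. ∠FAS = 58°  [△AFS]
5. ∠ANS = 104°  [△ANS]
6. ∠FNS = 76°  [linear pair at N on AF]

∠FNS = 76°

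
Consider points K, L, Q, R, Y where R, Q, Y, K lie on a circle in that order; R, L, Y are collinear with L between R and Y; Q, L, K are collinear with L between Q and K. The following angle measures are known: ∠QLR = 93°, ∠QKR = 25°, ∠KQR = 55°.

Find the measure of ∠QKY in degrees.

1. ∠KLY = 93°  [vertical angles at L]
2. ∠KYR = 55°  [same arc RK]
3. ∠QKY = 32°  [△YLK]

∠QKY = 32°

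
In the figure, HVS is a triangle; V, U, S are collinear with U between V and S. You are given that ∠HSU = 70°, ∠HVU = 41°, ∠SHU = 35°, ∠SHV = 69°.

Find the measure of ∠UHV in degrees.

∠UHV = 34°

1. ∠HUS = 75°  [△HUS]
2. ∠HUV = 105°  [linear pair at U on VS]
3. ∠UHV = 34°  [△HVU]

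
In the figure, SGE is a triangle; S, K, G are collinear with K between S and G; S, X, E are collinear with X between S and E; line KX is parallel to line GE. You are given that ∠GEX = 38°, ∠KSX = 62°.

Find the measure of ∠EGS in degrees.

∠EGS = 80°

1. ∠GES = 38°  [X on ray ES]
2. ∠ESG = 62°  [K on SG, X on SE]
3. ∠EGS = 80°  [△SGE]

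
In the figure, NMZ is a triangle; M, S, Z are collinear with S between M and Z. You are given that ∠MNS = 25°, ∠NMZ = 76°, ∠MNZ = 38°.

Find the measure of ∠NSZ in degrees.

∠NSZ = 101°

1. ∠NMS = 76°  [S on ray MZ]
2. ∠MSN = 79°  [△NMS]
3. ∠NSZ = 101°  [linear pair at S on MZ]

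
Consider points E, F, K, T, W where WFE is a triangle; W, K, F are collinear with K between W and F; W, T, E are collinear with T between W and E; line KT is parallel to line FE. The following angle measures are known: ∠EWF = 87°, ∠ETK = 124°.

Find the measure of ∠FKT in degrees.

1. ∠KWT = 87°  [K on WF, T on WE]
2. ∠KTW = 56°  [linear pair at T on WE]
3. ∠TKW = 37°  [△WKT]
4. ∠FKT = 143°  [linear pair at K on WF]

∠FKT = 143°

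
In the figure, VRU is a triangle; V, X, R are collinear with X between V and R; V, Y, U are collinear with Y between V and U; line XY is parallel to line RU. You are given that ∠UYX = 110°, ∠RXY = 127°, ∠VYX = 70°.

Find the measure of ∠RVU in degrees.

1. ∠VXY = 53°  [linear pair at X on VR]
2. ∠XVY = 57°  [△VXY]
3. ∠RVU = 57°  [X on VR, Y on VU]

∠RVU = 57°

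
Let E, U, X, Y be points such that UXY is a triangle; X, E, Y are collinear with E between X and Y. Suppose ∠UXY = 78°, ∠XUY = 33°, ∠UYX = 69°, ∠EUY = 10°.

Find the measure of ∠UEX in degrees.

∠UEX = 79°

1. ∠EYU = 69°  [E on ray YX]
2. ∠UEY = 101°  [△UEY]
3. ∠UEX = 79°  [linear pair at E on XY]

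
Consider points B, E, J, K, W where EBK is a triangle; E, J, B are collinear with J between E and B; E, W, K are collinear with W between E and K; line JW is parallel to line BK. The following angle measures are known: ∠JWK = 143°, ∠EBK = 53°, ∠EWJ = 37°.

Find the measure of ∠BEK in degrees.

∠BEK = 90°

1. ∠EJW = 53°  [JW∥BK, corresponding at J]
2. ∠JEW = 90°  [△EJW]
3. ∠BEK = 90°  [J on EB, W on EK]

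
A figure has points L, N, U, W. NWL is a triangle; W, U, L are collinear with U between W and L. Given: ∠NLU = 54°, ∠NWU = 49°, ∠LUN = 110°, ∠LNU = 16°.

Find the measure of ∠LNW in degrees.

1. ∠NLW = 54°  [U on ray LW]
2. ∠LWN = 49°  [U on ray WL]
3. ∠LNW = 77°  [△NWL]

∠LNW = 77°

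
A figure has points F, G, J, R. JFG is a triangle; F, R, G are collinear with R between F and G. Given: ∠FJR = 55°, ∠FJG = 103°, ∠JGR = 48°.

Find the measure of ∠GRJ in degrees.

∠GRJ = 84°

1. ∠FGJ = 48°  [R on ray GF]
2. ∠GFJ = 29°  [△JFG]
3. ∠JFR = 29°  [R on ray FG]
4. ∠FRJ = 96°  [△JFR]
5. ∠GRJ = 84°  [linear pair at R on FG]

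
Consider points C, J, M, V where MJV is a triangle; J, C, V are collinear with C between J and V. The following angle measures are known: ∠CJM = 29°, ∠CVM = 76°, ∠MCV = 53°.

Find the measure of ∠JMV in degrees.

∠JMV = 75°

1. ∠MJV = 29°  [C on ray JV]
2. ∠JVM = 76°  [C on ray VJ]
3. ∠JMV = 75°  [△MJV]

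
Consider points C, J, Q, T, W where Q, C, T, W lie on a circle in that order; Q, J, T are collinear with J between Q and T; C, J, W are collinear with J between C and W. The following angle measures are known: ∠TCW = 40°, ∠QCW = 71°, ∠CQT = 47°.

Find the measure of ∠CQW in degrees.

1. ∠CWT = 47°  [same arc CT]
2. ∠CTW = 93°  [△CTW]
3. ∠CQW = 87°  [cyclic QCTW, opposite ∠Q+∠T]

∠CQW = 87°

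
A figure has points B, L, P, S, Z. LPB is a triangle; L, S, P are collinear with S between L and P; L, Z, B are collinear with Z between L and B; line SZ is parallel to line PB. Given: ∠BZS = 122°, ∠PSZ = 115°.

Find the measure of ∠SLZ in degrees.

1. ∠LZS = 58°  [linear pair at Z on LB]
2. ∠LSZ = 65°  [linear pair at S on LP]
3. ∠SLZ = 57°  [△LSZ]

∠SLZ = 57°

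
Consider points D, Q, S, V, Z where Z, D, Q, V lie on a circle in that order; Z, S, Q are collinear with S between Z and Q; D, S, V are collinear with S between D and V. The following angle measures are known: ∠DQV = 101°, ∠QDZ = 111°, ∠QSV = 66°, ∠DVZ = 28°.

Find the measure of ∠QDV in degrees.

1. ∠DSZ = 66°  [vertical angles at S]
2. ∠DQZ = 28°  [same arc ZD]
3. ∠DSQ = 114°  [linear pair at S on ZQ]
4. ∠QDV = 38°  [△DSQ]

∠QDV = 38°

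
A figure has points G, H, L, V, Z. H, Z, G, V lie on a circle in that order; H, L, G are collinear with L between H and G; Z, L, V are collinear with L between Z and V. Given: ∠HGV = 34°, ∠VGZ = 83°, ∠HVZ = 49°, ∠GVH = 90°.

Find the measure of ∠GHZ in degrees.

1. ∠HGZ = 49°  [same arc HZ]
2. ∠GZH = 90°  [cyclic HZGV, opposite ∠Z+∠V]
3. ∠GHZ = 41°  [△HZG]

∠GHZ = 41°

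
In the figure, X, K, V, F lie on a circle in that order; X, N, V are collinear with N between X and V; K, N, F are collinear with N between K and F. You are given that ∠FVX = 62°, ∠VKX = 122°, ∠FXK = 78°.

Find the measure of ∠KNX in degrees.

1. ∠FKX = 62°  [same arc XF]
2. ∠KFX = 40°  [△XKF]
3. ∠KVX = 40°  [same arc XK]
4. ∠KXV = 18°  [△XKV]
5. ∠KNX = 100°  [△XNK]

∠KNX = 100°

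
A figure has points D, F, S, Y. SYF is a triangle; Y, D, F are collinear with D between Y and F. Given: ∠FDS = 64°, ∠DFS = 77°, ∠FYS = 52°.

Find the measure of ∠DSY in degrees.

∠DSY = 12°

1. ∠SDY = 116°  [linear pair at D on YF]
2. ∠DYS = 52°  [D on ray YF]
3. ∠DSY = 12°  [△SYD]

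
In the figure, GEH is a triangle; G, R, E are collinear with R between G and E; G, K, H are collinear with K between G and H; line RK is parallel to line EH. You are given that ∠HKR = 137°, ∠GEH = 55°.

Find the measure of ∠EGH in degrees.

∠EGH = 82°

1. ∠GKR = 43°  [linear pair at K on GH]
2. ∠GRK = 55°  [RK∥EH, corresponding at R]
3. ∠KGR = 82°  [△GRK]
4. ∠EGH = 82°  [R on GE, K on GH]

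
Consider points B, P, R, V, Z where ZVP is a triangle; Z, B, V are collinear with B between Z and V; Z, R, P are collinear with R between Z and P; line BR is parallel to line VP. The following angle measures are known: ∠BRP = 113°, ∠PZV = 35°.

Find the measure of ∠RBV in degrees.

∠RBV = 102°

1. ∠BRZ = 67°  [linear pair at R on ZP]
2. ∠BZR = 35°  [B on ZV, R on ZP]
3. ∠RBZ = 78°  [△ZBR]
4. ∠RBV = 102°  [linear pair at B on ZV]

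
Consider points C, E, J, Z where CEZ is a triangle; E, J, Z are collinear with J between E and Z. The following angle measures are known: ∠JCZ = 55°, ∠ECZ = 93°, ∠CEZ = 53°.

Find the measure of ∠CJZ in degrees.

∠CJZ = 91°

1. ∠CZE = 34°  [△CEZ]
2. ∠CZJ = 34°  [J on ray ZE]
3. ∠CJZ = 91°  [△CJZ]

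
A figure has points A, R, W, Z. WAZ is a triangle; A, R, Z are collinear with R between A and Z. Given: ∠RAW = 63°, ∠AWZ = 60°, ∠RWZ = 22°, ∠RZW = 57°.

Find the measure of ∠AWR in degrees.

1. ∠WRZ = 101°  [△WRZ]
2. ∠ARW = 79°  [linear pair at R on AZ]
3. ∠AWR = 38°  [△WAR]

∠AWR = 38°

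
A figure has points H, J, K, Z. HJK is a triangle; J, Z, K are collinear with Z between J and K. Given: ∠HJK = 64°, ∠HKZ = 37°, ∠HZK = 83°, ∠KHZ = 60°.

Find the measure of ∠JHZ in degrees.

∠JHZ = 19°

1. ∠HJZ = 64°  [Z on ray JK]
2. ∠HZJ = 97°  [linear pair at Z on JK]
3. ∠JHZ = 19°  [△HJZ]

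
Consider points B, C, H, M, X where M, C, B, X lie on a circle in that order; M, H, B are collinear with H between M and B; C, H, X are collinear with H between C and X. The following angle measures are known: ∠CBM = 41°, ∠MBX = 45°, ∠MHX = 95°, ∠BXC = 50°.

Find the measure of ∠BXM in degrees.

∠BXM = 91°

1. ∠CXM = 41°  [same arc MC]
2. ∠BMX = 44°  [△MHX]
3. ∠BXM = 91°  [△MBX]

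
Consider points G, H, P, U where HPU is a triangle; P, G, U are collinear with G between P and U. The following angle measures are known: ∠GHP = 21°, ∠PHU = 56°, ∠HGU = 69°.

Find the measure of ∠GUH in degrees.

∠GUH = 76°

1. ∠HGP = 111°  [linear pair at G on PU]
2. ∠GPH = 48°  [△HPG]
3. ∠HPU = 48°  [G on ray PU]
4. ∠HUP = 76°  [△HPU]
5. ∠GUH = 76°  [G on ray UP]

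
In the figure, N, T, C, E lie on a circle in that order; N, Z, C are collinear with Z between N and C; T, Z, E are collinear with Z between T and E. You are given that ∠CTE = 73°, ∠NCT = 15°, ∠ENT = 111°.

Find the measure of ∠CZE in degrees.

1. ∠CNE = 73°  [same arc CE]
2. ∠NET = 15°  [same arc NT]
3. ∠EZN = 92°  [△NZE]
4. ∠CZE = 88°  [linear pair at Z on NC]

∠CZE = 88°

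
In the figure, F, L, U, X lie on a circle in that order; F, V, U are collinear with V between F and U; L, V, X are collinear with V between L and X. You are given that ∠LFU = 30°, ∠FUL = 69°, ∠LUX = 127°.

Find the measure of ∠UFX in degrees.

1. ∠LXU = 30°  [same arc LU]
2. ∠ULX = 23°  [△LUX]
3. ∠UFX = 23°  [same arc UX]

∠UFX = 23°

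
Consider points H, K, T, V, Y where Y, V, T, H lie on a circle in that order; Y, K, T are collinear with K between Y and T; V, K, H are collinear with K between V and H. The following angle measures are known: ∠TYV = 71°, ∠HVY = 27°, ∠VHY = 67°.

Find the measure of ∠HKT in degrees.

∠HKT = 82°

1. ∠THV = 71°  [same arc VT]
2. ∠HTY = 27°  [same arc YH]
3. ∠HKT = 82°  [△TKH]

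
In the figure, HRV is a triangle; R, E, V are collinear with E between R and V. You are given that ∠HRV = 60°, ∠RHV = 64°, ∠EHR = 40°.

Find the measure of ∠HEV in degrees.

∠HEV = 100°

1. ∠ERH = 60°  [E on ray RV]
2. ∠HER = 80°  [△HRE]
3. ∠HEV = 100°  [linear pair at E on RV]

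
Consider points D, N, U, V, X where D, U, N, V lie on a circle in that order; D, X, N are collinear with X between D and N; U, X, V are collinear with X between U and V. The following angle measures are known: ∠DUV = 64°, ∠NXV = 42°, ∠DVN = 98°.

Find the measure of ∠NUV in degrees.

∠NUV = 18°

1. ∠DNV = 64°  [same arc DV]
2. ∠NDV = 18°  [△DNV]
3. ∠NUV = 18°  [same arc NV]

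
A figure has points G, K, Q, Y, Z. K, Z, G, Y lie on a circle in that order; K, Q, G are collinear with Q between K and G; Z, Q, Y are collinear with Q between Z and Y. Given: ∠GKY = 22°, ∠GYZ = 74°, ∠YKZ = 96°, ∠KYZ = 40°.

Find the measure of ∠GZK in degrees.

∠GZK = 66°

1. ∠GKZ = 74°  [same arc ZG]
2. ∠KGZ = 40°  [same arc KZ]
3. ∠GZK = 66°  [△KZG]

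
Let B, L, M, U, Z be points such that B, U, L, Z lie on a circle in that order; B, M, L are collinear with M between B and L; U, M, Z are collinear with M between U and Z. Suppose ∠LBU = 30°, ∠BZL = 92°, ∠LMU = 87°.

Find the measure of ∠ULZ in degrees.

1. ∠LZU = 30°  [same arc UL]
2. ∠BUL = 88°  [cyclic BULZ, opposite ∠U+∠Z]
3. ∠BLU = 62°  [△BUL]
4. ∠LUZ = 31°  [△UML]
5. ∠ULZ = 119°  [△ULZ]

∠ULZ = 119°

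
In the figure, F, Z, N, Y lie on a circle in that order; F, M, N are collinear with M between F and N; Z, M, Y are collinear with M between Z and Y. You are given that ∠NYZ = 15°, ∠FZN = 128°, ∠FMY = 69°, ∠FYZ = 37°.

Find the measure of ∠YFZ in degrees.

∠YFZ = 89°

1. ∠FYN = 52°  [cyclic FZNY, opposite ∠Z+∠Y]
2. ∠NFY = 74°  [△FMY]
3. ∠FNY = 54°  [△FNY]
4. ∠FZY = 54°  [same arc FY]
5. ∠YFZ = 89°  [△FZY]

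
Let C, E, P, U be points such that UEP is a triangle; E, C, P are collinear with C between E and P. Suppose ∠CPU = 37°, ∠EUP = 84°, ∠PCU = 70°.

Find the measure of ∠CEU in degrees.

∠CEU = 59°

1. ∠EPU = 37°  [C on ray PE]
2. ∠PEU = 59°  [△UEP]
3. ∠CEU = 59°  [C on ray EP]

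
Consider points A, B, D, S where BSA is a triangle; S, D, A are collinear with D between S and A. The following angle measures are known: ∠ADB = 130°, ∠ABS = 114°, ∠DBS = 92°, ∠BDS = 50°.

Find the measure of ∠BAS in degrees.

1. ∠BSD = 38°  [△BSD]
2. ∠ASB = 38°  [D on ray SA]
3. ∠BAS = 28°  [△BSA]

∠BAS = 28°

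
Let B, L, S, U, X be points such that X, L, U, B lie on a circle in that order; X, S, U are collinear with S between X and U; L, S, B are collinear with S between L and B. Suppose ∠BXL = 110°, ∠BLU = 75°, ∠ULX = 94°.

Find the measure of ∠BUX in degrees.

1. ∠BXU = 75°  [same arc UB]
2. ∠UBX = 86°  [cyclic XLUB, opposite ∠L+∠B]
3. ∠BUX = 19°  [△XUB]

∠BUX = 19°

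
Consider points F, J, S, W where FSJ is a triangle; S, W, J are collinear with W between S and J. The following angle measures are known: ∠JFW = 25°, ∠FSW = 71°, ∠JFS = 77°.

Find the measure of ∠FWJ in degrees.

1. ∠FSJ = 71°  [W on ray SJ]
2. ∠FJS = 32°  [△FSJ]
3. ∠FJW = 32°  [W on ray JS]
4. ∠FWJ = 123°  [△FWJ]

∠FWJ = 123°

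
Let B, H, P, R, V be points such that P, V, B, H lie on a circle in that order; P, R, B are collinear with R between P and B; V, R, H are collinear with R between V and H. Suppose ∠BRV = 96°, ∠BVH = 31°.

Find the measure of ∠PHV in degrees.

∠PHV = 53°

1. ∠HRP = 96°  [vertical angles at R]
2. ∠BPH = 31°  [same arc BH]
3. ∠PHV = 53°  [△PRH]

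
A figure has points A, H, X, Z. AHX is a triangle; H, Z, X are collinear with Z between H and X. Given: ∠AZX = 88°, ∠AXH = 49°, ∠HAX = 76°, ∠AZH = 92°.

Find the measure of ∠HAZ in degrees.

1. ∠AHX = 55°  [△AHX]
2. ∠AHZ = 55°  [Z on ray HX]
3. ∠HAZ = 33°  [△AHZ]

∠HAZ = 33°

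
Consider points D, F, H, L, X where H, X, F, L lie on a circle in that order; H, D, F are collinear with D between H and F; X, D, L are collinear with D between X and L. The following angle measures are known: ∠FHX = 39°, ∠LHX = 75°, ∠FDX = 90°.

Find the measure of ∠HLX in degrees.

∠HLX = 54°

1. ∠HDX = 90°  [linear pair at D on HF]
2. ∠HXL = 51°  [△HDX]
3. ∠HLX = 54°  [△HXL]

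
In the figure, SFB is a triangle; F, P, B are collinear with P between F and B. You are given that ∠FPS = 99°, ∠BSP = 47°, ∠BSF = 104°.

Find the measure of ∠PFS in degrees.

1. ∠BPS = 81°  [linear pair at P on FB]
2. ∠PBS = 52°  [△SPB]
3. ∠FBS = 52°  [P on ray BF]
4. ∠BFS = 24°  [△SFB]
5. ∠PFS = 24°  [P on ray FB]

∠PFS = 24°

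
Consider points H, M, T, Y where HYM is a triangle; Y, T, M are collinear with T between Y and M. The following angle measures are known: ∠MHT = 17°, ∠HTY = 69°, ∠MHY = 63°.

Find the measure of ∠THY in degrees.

1. ∠HTM = 111°  [linear pair at T on YM]
2. ∠HMT = 52°  [△HTM]
3. ∠HMY = 52°  [T on ray MY]
4. ∠HYM = 65°  [△HYM]
5. ∠HYT = 65°  [T on ray YM]
6. ∠THY = 46°  [△HYT]

∠THY = 46°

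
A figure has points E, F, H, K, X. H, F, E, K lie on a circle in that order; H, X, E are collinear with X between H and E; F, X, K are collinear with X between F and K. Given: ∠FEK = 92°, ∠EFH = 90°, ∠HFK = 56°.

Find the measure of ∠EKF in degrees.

1. ∠EKH = 90°  [cyclic HFEK, opposite ∠F+∠K]
2. ∠HEK = 56°  [same arc HK]
3. ∠EHK = 34°  [△HEK]
4. ∠EFK = 34°  [same arc EK]
5. ∠EKF = 54°  [△FEK]

∠EKF = 54°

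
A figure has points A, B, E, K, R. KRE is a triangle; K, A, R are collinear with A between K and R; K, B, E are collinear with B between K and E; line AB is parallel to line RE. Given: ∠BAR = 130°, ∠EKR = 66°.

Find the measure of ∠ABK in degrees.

1. ∠BAK = 50°  [linear pair at A on KR]
2. ∠AKB = 66°  [A on KR, B on KE]
3. ∠ABK = 64°  [△KAB]

∠ABK = 64°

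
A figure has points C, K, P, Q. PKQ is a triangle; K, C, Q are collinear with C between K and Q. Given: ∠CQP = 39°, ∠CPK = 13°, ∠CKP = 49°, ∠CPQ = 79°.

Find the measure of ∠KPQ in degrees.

1. ∠KQP = 39°  [C on ray QK]
2. ∠PKQ = 49°  [C on ray KQ]
3. ∠KPQ = 92°  [△PKQ]

∠KPQ = 92°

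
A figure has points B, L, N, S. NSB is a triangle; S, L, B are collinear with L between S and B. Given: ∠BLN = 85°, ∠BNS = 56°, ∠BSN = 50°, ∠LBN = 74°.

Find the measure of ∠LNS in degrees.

1. ∠NLS = 95°  [linear pair at L on SB]
2. ∠LSN = 50°  [L on ray SB]
3. ∠LNS = 35°  [△NSL]

∠LNS = 35°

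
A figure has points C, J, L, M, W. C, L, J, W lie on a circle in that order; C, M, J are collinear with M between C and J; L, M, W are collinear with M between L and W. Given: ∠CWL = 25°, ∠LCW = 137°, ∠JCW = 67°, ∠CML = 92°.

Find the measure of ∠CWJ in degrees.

∠CWJ = 95°

1. ∠CJL = 25°  [same arc CL]
2. ∠CLW = 18°  [△CLW]
3. ∠JCL = 70°  [△CML]
4. ∠CLJ = 85°  [△CLJ]
5. ∠CWJ = 95°  [cyclic CLJW, opposite ∠L+∠W]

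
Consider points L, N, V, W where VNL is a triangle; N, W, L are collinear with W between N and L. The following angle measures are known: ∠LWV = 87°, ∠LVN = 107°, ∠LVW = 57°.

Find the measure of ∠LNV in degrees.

∠LNV = 37°

1. ∠VLW = 36°  [△VWL]
2. ∠NLV = 36°  [W on ray LN]
3. ∠LNV = 37°  [△VNL]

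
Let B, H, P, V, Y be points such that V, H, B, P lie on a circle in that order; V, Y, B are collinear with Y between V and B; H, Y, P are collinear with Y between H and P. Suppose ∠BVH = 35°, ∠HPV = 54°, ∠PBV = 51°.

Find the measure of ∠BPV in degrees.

1. ∠HBV = 54°  [same arc VH]
2. ∠BHV = 91°  [△VHB]
3. ∠BPV = 89°  [cyclic VHBP, opposite ∠H+∠P]

∠BPV = 89°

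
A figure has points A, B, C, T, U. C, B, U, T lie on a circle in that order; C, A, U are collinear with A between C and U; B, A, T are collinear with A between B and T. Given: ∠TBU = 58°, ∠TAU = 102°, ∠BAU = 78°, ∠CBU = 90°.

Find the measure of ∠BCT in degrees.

∠BCT = 104°

1. ∠TCU = 58°  [same arc UT]
2. ∠BUC = 44°  [△BAU]
3. ∠BAC = 102°  [vertical angles at A]
4. ∠CAT = 78°  [linear pair at A on CU]
5. ∠BCU = 46°  [△CBU]
6. ∠BTC = 44°  [△CAT]
7. ∠CBT = 32°  [△CAB]
8. ∠BCT = 104°  [△CBT]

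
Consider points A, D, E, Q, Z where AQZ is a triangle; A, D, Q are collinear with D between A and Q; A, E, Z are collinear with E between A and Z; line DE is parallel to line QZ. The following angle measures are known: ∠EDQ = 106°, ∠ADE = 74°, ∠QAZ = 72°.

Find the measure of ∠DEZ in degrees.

1. ∠AQZ = 74°  [DE∥QZ, corresponding at D]
2. ∠AZQ = 34°  [△AQZ]
3. ∠AED = 34°  [DE∥QZ, corresponding at E]
4. ∠DEZ = 146°  [linear pair at E on AZ]

∠DEZ = 146°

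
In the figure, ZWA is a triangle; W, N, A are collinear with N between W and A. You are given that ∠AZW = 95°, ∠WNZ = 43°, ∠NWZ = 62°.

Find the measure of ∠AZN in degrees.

∠AZN = 20°

1. ∠ANZ = 137°  [linear pair at N on WA]
2. ∠AWZ = 62°  [N on ray WA]
3. ∠WAZ = 23°  [△ZWA]
4. ∠NAZ = 23°  [N on ray AW]
5. ∠AZN = 20°  [△ZNA]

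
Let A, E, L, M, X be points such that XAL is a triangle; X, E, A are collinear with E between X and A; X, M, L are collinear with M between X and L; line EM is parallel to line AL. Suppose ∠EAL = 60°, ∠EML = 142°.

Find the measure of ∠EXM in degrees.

1. ∠LAX = 60°  [E on ray AX]
2. ∠EMX = 38°  [linear pair at M on XL]
3. ∠MEX = 60°  [EM∥AL, corresponding at E]
4. ∠EXM = 82°  [△XEM]

∠EXM = 82°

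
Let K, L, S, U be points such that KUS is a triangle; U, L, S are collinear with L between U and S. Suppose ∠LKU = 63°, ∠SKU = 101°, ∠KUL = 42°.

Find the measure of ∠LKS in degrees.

1. ∠KLU = 75°  [△KUL]
2. ∠KUS = 42°  [L on ray US]
3. ∠KLS = 105°  [linear pair at L on US]
4. ∠KSU = 37°  [△KUS]
5. ∠KSL = 37°  [L on ray SU]
6. ∠LKS = 38°  [△KLS]

∠LKS = 38°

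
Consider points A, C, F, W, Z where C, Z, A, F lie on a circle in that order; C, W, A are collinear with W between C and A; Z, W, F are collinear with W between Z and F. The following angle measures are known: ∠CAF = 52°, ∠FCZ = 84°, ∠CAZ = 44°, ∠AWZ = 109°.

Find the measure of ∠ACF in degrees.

∠ACF = 27°

1. ∠CZF = 52°  [same arc CF]
2. ∠CFZ = 44°  [△CZF]
3. ∠CWF = 109°  [vertical angles at W]
4. ∠ACF = 27°  [△CWF]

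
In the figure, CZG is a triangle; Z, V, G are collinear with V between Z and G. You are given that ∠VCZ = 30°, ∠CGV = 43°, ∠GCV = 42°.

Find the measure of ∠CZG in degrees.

1. ∠CVG = 95°  [△CVG]
2. ∠CVZ = 85°  [linear pair at V on ZG]
3. ∠CZV = 65°  [△CZV]
4. ∠CZG = 65°  [V on ray ZG]

∠CZG = 65°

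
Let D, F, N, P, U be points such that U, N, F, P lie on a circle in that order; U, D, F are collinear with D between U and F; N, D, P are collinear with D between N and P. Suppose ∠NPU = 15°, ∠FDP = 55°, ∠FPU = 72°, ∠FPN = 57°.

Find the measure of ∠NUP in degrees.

∠NUP = 97°

1. ∠NDU = 55°  [vertical angles at D]
2. ∠FUN = 57°  [same arc NF]
3. ∠PNU = 68°  [△UDN]
4. ∠NUP = 97°  [△UNP]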